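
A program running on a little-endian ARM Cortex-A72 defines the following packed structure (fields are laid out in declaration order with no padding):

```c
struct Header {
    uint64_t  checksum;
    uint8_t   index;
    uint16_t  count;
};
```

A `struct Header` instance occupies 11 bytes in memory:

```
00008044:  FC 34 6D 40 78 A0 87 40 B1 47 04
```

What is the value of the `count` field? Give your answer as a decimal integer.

1095

`count` follows `checksum` (8 B), `index` (1 B), so it starts at offset 8 + 1 = 9 and occupies 2 bytes.
Bytes at offsets 9..10: 47 04.
Little-endian stores the least-significant byte at the lowest address.
Reassemble most-significant byte first: 04 47 → 0x0447.
0x0447 = 1095.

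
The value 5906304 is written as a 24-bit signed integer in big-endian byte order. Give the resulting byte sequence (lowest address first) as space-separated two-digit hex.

5A 1F 80

5906304 in hexadecimal, padded to 24 bits, is 0x5A1F80.
Split into bytes (most-significant first): 5A 1F 80.
In big-endian order the high byte comes first in memory.
So the memory order matches the most-significant-first order: 5A 1F 80.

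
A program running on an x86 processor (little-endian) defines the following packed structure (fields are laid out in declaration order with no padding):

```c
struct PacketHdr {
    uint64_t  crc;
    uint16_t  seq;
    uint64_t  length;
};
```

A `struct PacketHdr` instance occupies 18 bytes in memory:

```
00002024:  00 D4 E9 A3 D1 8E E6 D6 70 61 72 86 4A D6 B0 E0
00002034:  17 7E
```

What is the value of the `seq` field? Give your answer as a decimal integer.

24944

`seq` follows `crc` (8 bytes), so it starts at byte offset 8 and occupies 2 bytes.
Bytes at offsets 8..9: 70 61.
Little-endian: lowest address holds the least-significant byte.
Reassemble most-significant byte first: 61 70 → 0x6170.
0x6170 = 24944.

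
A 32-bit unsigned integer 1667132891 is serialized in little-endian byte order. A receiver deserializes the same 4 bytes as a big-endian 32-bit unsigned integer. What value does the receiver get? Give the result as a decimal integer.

3681377891

1667132891 in 32-bit hexadecimal is 0x635E6DDB.
Stored little-endian, the bytes at ascending addresses are DB 6D 5E 63.
Read back as big-endian, the last byte is least significant, giving 0xDB6D5E63.
0xDB6D5E63 = 3681377891.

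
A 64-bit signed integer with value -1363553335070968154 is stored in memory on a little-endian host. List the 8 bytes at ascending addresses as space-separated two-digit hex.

Two's complement of -1363553335070968154 in 64 bits: 1363553335070968154 = 0x12EC5088A934495A; invert → 0xED13AF7756CBB6A5; add 1 → 0xED13AF7756CBB6A6.
Split into bytes (most-significant first): ED 13 AF 77 56 CB B6 A6.
Little-endian stores the least-significant byte at the lowest address.
So at ascending addresses the bytes are A6 B6 CB 56 77 AF 13 ED.

A6 B6 CB 56 77 AF 13 ED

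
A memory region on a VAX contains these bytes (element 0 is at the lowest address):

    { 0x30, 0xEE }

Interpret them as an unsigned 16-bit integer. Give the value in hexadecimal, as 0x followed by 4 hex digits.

Little-endian stores the least-significant byte at the lowest address.
Reassemble most-significant byte first: EE 30 → 0xEE30.

0xEE30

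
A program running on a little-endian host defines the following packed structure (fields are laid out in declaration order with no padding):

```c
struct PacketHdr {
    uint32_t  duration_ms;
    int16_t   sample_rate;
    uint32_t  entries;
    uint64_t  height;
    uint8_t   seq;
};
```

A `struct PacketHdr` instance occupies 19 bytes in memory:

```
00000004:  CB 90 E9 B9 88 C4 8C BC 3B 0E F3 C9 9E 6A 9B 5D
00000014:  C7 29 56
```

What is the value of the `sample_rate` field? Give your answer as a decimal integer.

`sample_rate` follows `duration_ms` (4 bytes), so it starts at byte offset 4 and occupies 2 bytes.
Bytes at offsets 4..5: 88 C4.
In little-endian order the low byte comes first in memory.
Reassemble most-significant byte first: C4 88 → 0xC488.
Top bit is set, so as a signed 16-bit value this is 0xC488 − 2^16 = -15224.

-15224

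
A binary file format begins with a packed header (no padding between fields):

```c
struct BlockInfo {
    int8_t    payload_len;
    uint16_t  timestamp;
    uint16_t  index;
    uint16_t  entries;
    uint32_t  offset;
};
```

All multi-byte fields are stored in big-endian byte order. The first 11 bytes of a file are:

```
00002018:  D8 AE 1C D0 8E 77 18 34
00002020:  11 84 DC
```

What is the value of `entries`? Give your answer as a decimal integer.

30488

`entries` follows `payload_len` (1 B), `timestamp` (2 B), `index` (2 B), so it starts at offset 1 + 2 + 2 = 5 and occupies 2 bytes.
Bytes at offsets 5..6: 77 18.
In big-endian order the high byte comes first in memory.
The bytes are already most-significant first: 0x7718.
0x7718 = 30488.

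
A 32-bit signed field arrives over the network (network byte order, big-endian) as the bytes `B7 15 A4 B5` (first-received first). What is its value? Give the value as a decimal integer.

Big-endian stores the most-significant byte at the lowest address.
The bytes are already most-significant first: 0xB715A4B5.
Top bit is set, so as a signed 32-bit value this is 0xB715A4B5 − 2^32 = -1223318347.

-1223318347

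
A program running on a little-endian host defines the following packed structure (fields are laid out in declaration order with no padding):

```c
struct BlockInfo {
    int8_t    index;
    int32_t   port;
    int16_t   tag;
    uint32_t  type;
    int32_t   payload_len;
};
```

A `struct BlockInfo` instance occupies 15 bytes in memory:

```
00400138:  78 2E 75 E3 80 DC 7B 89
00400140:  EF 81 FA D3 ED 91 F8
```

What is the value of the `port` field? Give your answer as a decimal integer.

`port` follows `index` (1 byte), so it starts at byte offset 1 and occupies 4 bytes.
Bytes at offsets 1..4: 2E 75 E3 80.
In little-endian order the low byte comes first in memory.
Reassemble most-significant byte first: 80 E3 75 2E → 0x80E3752E.
Top bit is set, so as a signed 32-bit value this is 0x80E3752E − 2^32 = -2132576978.

-2132576978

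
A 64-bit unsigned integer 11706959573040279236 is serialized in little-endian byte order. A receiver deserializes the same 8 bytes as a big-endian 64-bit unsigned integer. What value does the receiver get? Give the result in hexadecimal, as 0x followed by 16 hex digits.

0xC4AEEC9EB47977A2

11706959573040279236 in 64-bit hexadecimal is 0xA27779B49EECAEC4.
Stored little-endian, the bytes at ascending addresses are C4 AE EC 9E B4 79 77 A2.
Read back as big-endian, the last byte is least significant, giving 0xC4AEEC9EB47977A2.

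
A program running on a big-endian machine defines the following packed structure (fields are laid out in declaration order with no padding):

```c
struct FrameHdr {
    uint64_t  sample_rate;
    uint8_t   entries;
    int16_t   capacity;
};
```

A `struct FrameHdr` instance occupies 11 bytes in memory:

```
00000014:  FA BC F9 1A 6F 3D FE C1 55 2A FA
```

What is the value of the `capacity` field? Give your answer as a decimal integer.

11002

`capacity` follows `sample_rate` (8 B), `entries` (1 B), so it starts at offset 8 + 1 = 9 and occupies 2 bytes.
Bytes at offsets 9..10: 2A FA.
Big-endian stores the most-significant byte at the lowest address.
The bytes are already most-significant first: 0x2AFA.
0x2AFA = 11002.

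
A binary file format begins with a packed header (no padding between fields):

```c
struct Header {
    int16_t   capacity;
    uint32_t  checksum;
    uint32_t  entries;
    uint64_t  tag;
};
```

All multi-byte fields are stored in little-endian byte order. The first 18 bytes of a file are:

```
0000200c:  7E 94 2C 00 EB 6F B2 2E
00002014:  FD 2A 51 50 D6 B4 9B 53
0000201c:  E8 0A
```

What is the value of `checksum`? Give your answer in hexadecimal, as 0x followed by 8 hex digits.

`checksum` follows `capacity` (2 bytes), so it starts at byte offset 2 and occupies 4 bytes.
Bytes at offsets 2..5: 2C 00 EB 6F.
Little-endian stores the least-significant byte at the lowest address.
Reassemble most-significant byte first: 6F EB 00 2C → 0x6FEB002C.

0x6FEB002C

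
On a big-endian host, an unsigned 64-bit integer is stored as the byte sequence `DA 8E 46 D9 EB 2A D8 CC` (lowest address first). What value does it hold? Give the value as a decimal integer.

15748602848728504524

In big-endian order the high byte comes first in memory.
The bytes are already most-significant first: 0xDA8E46D9EB2AD8CC.
0xDA8E46D9EB2AD8CC = 15748602848728504524.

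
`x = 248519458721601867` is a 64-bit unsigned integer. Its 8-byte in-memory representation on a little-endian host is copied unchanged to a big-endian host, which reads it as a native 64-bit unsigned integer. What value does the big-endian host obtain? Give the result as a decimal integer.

5447631000058950147

248519458721601867 in 64-bit hexadecimal is 0x0372EB2188DF994B.
Stored little-endian, the bytes at ascending addresses are 4B 99 DF 88 21 EB 72 03.
Read back as big-endian, the last byte is least significant, giving 0x4B99DF8821EB7203.
0x4B99DF8821EB7203 = 5447631000058950147.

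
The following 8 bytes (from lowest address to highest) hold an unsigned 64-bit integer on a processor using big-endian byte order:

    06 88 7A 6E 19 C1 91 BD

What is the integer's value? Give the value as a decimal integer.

Big-endian stores the most-significant byte at the lowest address.
The bytes are already most-significant first: 0x06887A6E19C191BD.
0x06887A6E19C191BD = 470760774357324221.

470760774357324221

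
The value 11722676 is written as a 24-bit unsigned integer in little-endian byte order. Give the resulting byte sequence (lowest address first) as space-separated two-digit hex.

11722676 in hexadecimal, padded to 24 bits, is 0xB2DFB4.
Split into bytes (most-significant first): B2 DF B4.
Little-endian stores the least-significant byte at the lowest address.
So at ascending addresses the bytes are B4 DF B2.

B4 DF B2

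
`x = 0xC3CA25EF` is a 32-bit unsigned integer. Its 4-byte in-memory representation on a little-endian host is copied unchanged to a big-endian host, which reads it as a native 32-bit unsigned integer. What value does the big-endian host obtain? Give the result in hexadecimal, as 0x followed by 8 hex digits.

0xEF25CAC3

Stored little-endian, the bytes at ascending addresses are EF 25 CA C3.
Read back as big-endian, the last byte is least significant, giving 0xEF25CAC3.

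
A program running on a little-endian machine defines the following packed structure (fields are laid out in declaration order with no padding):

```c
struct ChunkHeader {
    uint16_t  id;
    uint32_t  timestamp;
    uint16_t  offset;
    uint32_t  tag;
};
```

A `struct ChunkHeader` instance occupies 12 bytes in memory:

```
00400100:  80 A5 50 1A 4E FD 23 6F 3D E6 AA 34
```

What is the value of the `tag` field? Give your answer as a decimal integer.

`tag` follows `id` (2 B), `timestamp` (4 B), `offset` (2 B), so it starts at offset 2 + 4 + 2 = 8 and occupies 4 bytes.
Bytes at offsets 8..11: 3D E6 AA 34.
Little-endian stores the least-significant byte at the lowest address.
Reassemble most-significant byte first: 34 AA E6 3D → 0x34AAE63D.
0x34AAE63D = 883615293.

883615293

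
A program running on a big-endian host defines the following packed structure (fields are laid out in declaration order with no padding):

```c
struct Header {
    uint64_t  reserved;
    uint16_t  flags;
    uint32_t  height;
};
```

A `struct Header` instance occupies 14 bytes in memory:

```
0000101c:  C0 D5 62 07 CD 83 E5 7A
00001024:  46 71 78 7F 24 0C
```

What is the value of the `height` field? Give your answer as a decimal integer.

`height` follows `reserved` (8 B), `flags` (2 B), so it starts at offset 8 + 2 = 10 and occupies 4 bytes.
Bytes at offsets 10..13: 78 7F 24 0C.
Big-endian stores the most-significant byte at the lowest address.
The bytes are already most-significant first: 0x787F240C.
0x787F240C = 2021598220.

2021598220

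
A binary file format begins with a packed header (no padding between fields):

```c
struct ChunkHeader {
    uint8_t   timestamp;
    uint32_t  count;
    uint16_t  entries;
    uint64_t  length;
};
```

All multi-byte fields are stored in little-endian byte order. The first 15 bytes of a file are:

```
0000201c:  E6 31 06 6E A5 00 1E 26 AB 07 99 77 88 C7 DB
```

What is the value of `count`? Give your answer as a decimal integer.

`count` follows `timestamp` (1 byte), so it starts at byte offset 1 and occupies 4 bytes.
Bytes at offsets 1..4: 31 06 6E A5.
Little-endian: lowest address holds the least-significant byte.
Reassemble most-significant byte first: A5 6E 06 31 → 0xA56E0631.
0xA56E0631 = 2775451185.

2775451185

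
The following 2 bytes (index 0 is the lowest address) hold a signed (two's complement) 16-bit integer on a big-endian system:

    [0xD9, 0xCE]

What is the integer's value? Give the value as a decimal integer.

-9778

In big-endian order the high byte comes first in memory.
The bytes are already most-significant first: 0xD9CE.
Top bit is set, so as a signed 16-bit value this is 0xD9CE − 2^16 = -9778.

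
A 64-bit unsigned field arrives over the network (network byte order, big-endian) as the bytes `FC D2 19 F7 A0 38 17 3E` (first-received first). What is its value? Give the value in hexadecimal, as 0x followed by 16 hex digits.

In big-endian order the high byte comes first in memory.
The bytes are already most-significant first: 0xFCD219F7A038173E.

0xFCD219F7A038173E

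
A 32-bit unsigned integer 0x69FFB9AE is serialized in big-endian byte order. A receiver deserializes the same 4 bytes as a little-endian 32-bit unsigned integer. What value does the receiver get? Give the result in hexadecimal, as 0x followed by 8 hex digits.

Stored big-endian, the bytes at ascending addresses are 69 FF B9 AE.
Read back as little-endian, the first byte is least significant, giving 0xAEB9FF69.

0xAEB9FF69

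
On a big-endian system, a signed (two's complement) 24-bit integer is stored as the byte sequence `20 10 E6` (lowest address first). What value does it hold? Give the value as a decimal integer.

2101478

Big-endian stores the most-significant byte at the lowest address.
The bytes are already most-significant first: 0x2010E6.
0x2010E6 = 2101478.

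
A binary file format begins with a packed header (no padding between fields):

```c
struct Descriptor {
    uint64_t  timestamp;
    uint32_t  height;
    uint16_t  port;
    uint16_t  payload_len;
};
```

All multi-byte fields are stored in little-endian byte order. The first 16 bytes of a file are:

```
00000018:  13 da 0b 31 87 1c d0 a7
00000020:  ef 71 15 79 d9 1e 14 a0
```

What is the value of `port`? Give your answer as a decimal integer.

7897

`port` follows `timestamp` (8 B), `height` (4 B), so it starts at offset 8 + 4 = 12 and occupies 2 bytes.
Bytes at offsets 12..13: D9 1E.
Little-endian stores the least-significant byte at the lowest address.
Reassemble most-significant byte first: 1E D9 → 0x1ED9.
0x1ED9 = 7897.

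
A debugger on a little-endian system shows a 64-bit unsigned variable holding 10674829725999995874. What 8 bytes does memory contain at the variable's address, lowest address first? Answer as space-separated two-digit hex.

10674829725999995874 in hexadecimal, padded to 64 bits, is 0x94249D1400029BE2.
Split into bytes (most-significant first): 94 24 9D 14 00 02 9B E2.
Little-endian stores the least-significant byte at the lowest address.
So at ascending addresses the bytes are E2 9B 02 00 14 9D 24 94.

E2 9B 02 00 14 9D 24 94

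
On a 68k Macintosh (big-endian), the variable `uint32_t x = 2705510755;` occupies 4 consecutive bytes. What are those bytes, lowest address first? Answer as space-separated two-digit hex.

2705510755 in hexadecimal, padded to 32 bits, is 0xA142D163.
Split into bytes (most-significant first): A1 42 D1 63.
In big-endian order the high byte comes first in memory.
So the memory order matches the most-significant-first order: A1 42 D1 63.

A1 42 D1 63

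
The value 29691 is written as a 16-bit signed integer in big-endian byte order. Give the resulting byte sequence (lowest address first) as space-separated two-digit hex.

29691 in hexadecimal, padded to 16 bits, is 0x73FB.
Split into bytes (most-significant first): 73 FB.
Big-endian stores the most-significant byte at the lowest address.
So the memory order matches the most-significant-first order: 73 FB.

73 FB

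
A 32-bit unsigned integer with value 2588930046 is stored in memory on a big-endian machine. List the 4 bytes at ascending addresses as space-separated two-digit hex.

9A 4F EF FE

2588930046 in hexadecimal, padded to 32 bits, is 0x9A4FEFFE.
Split into bytes (most-significant first): 9A 4F EF FE.
In big-endian order the high byte comes first in memory.
So the memory order matches the most-significant-first order: 9A 4F EF FE.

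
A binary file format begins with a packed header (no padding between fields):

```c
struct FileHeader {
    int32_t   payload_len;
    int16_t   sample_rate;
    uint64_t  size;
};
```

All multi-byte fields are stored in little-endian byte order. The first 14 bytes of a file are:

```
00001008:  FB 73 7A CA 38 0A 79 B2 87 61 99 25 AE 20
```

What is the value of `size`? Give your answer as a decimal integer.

2354860995857855097

`size` follows `payload_len` (4 B), `sample_rate` (2 B), so it starts at offset 4 + 2 = 6 and occupies 8 bytes.
Bytes at offsets 6..13: 79 B2 87 61 99 25 AE 20.
In little-endian order the low byte comes first in memory.
Reassemble most-significant byte first: 20 AE 25 99 61 87 B2 79 → 0x20AE25996187B279.
0x20AE25996187B279 = 2354860995857855097.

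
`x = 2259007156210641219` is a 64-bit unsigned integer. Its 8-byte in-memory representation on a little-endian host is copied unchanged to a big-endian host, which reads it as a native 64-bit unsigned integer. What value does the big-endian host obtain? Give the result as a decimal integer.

4839399493807593759

2259007156210641219 in 64-bit hexadecimal is 0x1F599B0A33002943.
Stored little-endian, the bytes at ascending addresses are 43 29 00 33 0A 9B 59 1F.
Read back as big-endian, the last byte is least significant, giving 0x432900330A9B591F.
0x432900330A9B591F = 4839399493807593759.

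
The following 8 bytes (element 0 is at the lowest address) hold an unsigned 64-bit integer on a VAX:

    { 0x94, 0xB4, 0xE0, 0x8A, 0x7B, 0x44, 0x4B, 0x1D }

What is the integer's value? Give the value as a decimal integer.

Little-endian stores the least-significant byte at the lowest address.
Reassemble most-significant byte first: 1D 4B 44 7B 8A E0 B4 94 → 0x1D4B447B8AE0B494.
0x1D4B447B8AE0B494 = 2110856147754857620.

2110856147754857620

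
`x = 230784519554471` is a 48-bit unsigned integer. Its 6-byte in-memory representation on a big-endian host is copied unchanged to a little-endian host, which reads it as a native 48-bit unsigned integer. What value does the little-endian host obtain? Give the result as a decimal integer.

230784519554471 in 48-bit hexadecimal is 0xD1E5B54EC5A7.
Stored big-endian, the bytes at ascending addresses are D1 E5 B5 4E C5 A7.
Read back as little-endian, the first byte is least significant, giving 0xA7C54EB5E5D1.
0xA7C54EB5E5D1 = 184465870939601.

184465870939601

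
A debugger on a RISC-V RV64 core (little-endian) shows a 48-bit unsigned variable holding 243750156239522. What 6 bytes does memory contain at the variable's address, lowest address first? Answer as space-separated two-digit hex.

A2 02 7A 81 B0 DD

243750156239522 in hexadecimal, padded to 48 bits, is 0xDDB0817A02A2.
Split into bytes (most-significant first): DD B0 81 7A 02 A2.
In little-endian order the low byte comes first in memory.
So at ascending addresses the bytes are A2 02 7A 81 B0 DD.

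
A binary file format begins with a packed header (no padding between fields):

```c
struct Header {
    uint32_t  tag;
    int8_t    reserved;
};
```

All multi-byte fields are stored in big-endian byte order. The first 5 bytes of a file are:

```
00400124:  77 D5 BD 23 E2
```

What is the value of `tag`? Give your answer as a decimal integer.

`tag` is the first field, at byte offset 0, occupying 4 bytes.
Bytes at offsets 0..3: 77 D5 BD 23.
Big-endian stores the most-significant byte at the lowest address.
The bytes are already most-significant first: 0x77D5BD23.
0x77D5BD23 = 2010496291.

2010496291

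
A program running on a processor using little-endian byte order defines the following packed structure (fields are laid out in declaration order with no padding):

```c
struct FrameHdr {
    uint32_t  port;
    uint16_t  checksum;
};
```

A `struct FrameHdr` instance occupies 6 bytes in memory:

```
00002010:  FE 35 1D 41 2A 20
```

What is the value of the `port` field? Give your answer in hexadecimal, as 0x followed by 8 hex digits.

0x411D35FE

`port` is the first field, at byte offset 0, occupying 4 bytes.
Bytes at offsets 0..3: FE 35 1D 41.
Little-endian stores the least-significant byte at the lowest address.
Reassemble most-significant byte first: 41 1D 35 FE → 0x411D35FE.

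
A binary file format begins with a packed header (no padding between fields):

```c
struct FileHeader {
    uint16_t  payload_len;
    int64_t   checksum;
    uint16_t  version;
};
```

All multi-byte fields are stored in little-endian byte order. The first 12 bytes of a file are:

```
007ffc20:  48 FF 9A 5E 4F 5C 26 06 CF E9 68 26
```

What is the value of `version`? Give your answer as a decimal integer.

`version` follows `payload_len` (2 B), `checksum` (8 B), so it starts at offset 2 + 8 = 10 and occupies 2 bytes.
Bytes at offsets 10..11: 68 26.
Little-endian stores the least-significant byte at the lowest address.
Reassemble most-significant byte first: 26 68 → 0x2668.
0x2668 = 9832.

9832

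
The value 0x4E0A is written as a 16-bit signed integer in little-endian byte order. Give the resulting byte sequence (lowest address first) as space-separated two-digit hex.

Split into bytes (most-significant first): 4E 0A.
Little-endian stores the least-significant byte at the lowest address.
So at ascending addresses the bytes are 0A 4E.

0A 4E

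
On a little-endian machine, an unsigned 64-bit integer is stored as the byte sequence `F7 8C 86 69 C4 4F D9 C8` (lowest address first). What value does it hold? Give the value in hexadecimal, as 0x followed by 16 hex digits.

In little-endian order the low byte comes first in memory.
Reassemble most-significant byte first: C8 D9 4F C4 69 86 8C F7 → 0xC8D94FC469868CF7.

0xC8D94FC469868CF7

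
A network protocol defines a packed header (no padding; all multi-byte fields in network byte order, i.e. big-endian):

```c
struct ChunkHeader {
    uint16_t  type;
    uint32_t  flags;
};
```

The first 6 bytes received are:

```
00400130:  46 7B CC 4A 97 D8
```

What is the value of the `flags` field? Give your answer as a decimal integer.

3427440600

`flags` follows `type` (2 bytes), so it starts at byte offset 2 and occupies 4 bytes.
Bytes at offsets 2..5: CC 4A 97 D8.
Big-endian stores the most-significant byte at the lowest address.
The bytes are already most-significant first: 0xCC4A97D8.
0xCC4A97D8 = 3427440600.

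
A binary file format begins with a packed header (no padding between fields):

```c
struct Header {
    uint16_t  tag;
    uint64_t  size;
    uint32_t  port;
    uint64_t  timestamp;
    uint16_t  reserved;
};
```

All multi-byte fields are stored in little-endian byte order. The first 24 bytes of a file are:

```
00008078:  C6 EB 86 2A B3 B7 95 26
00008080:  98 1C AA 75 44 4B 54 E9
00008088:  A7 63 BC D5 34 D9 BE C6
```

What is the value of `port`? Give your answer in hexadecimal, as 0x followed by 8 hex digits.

0x4B4475AA

`port` follows `tag` (2 B), `size` (8 B), so it starts at offset 2 + 8 = 10 and occupies 4 bytes.
Bytes at offsets 10..13: AA 75 44 4B.
Little-endian stores the least-significant byte at the lowest address.
Reassemble most-significant byte first: 4B 44 75 AA → 0x4B4475AA.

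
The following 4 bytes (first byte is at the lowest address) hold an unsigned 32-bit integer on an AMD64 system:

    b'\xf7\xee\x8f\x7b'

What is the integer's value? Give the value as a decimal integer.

2073030391

Little-endian stores the least-significant byte at the lowest address.
Reassemble most-significant byte first: 7B 8F EE F7 → 0x7B8FEEF7.
0x7B8FEEF7 = 2073030391.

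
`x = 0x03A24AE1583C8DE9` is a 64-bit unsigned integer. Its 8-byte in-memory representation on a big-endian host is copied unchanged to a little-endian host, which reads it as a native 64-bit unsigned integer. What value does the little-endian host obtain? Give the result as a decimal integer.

Stored big-endian, the bytes at ascending addresses are 03 A2 4A E1 58 3C 8D E9.
Read back as little-endian, the first byte is least significant, giving 0xE98D3C58E14AA203.
0xE98D3C58E14AA203 = 16829173734987964931.

16829173734987964931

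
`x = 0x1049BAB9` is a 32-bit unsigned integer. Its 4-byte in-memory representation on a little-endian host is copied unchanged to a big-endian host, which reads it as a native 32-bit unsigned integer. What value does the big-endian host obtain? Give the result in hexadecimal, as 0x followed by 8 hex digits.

0xB9BA4910

Stored little-endian, the bytes at ascending addresses are B9 BA 49 10.
Read back as big-endian, the last byte is least significant, giving 0xB9BA4910.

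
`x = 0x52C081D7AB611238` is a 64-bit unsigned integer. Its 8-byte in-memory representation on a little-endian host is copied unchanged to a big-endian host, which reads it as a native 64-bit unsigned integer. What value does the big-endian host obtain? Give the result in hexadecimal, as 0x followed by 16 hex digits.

0x381261ABD781C052

Stored little-endian, the bytes at ascending addresses are 38 12 61 AB D7 81 C0 52.
Read back as big-endian, the last byte is least significant, giving 0x381261ABD781C052.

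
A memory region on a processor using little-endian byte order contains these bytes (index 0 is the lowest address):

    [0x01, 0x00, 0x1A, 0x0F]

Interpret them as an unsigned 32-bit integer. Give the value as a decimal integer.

Little-endian stores the least-significant byte at the lowest address.
Reassemble most-significant byte first: 0F 1A 00 01 → 0x0F1A0001.
0x0F1A0001 = 253362177.

253362177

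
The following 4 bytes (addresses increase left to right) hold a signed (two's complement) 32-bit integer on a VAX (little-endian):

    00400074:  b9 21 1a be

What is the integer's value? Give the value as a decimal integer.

In little-endian order the low byte comes first in memory.
Reassemble most-significant byte first: BE 1A 21 B9 → 0xBE1A21B9.
Top bit is set, so as a signed 32-bit value this is 0xBE1A21B9 − 2^32 = -1105583687.

-1105583687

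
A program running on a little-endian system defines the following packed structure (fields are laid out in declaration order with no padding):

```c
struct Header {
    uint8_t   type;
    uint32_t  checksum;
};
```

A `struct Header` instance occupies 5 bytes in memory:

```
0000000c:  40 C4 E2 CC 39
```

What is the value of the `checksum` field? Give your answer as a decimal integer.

969728708

`checksum` follows `type` (1 byte), so it starts at byte offset 1 and occupies 4 bytes.
Bytes at offsets 1..4: C4 E2 CC 39.
Little-endian stores the least-significant byte at the lowest address.
Reassemble most-significant byte first: 39 CC E2 C4 → 0x39CCE2C4.
0x39CCE2C4 = 969728708.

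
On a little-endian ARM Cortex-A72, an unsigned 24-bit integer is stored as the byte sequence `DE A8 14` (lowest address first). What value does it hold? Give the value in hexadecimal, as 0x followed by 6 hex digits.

Little-endian: lowest address holds the least-significant byte.
Reassemble most-significant byte first: 14 A8 DE → 0x14A8DE.

0x14A8DE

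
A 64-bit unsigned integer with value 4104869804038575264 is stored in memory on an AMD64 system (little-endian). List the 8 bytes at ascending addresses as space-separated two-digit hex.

A0 54 F2 96 56 6D F7 38

4104869804038575264 in hexadecimal, padded to 64 bits, is 0x38F76D5696F254A0.
Split into bytes (most-significant first): 38 F7 6D 56 96 F2 54 A0.
Little-endian: lowest address holds the least-significant byte.
So at ascending addresses the bytes are A0 54 F2 96 56 6D F7 38.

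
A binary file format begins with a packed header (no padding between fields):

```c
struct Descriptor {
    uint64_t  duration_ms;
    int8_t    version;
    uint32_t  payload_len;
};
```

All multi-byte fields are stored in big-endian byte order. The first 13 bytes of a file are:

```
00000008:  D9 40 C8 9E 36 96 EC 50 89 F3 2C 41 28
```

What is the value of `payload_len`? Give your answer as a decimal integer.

`payload_len` follows `duration_ms` (8 B), `version` (1 B), so it starts at offset 8 + 1 = 9 and occupies 4 bytes.
Bytes at offsets 9..12: F3 2C 41 28.
Big-endian: lowest address holds the most-significant byte.
The bytes are already most-significant first: 0xF32C4128.
0xF32C4128 = 4079763752.

4079763752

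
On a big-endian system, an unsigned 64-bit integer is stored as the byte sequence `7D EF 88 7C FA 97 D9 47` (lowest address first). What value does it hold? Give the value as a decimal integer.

Big-endian: lowest address holds the most-significant byte.
The bytes are already most-significant first: 0x7DEF887CFA97D947.
0x7DEF887CFA97D947 = 9074621844536416583.

9074621844536416583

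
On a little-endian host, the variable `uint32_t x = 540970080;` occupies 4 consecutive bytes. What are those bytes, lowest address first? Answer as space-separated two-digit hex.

540970080 in hexadecimal, padded to 32 bits, is 0x203E8C60.
Split into bytes (most-significant first): 20 3E 8C 60.
Little-endian stores the least-significant byte at the lowest address.
So at ascending addresses the bytes are 60 8C 3E 20.

60 8C 3E 20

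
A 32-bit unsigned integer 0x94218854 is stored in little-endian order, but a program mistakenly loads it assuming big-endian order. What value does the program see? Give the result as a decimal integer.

Stored little-endian, the bytes at ascending addresses are 54 88 21 94.
Read back as big-endian, the last byte is least significant, giving 0x54882194.
0x54882194 = 1418207636.

1418207636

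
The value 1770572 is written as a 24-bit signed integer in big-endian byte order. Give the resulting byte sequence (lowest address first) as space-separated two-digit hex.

1B 04 4C

1770572 in hexadecimal, padded to 24 bits, is 0x1B044C.
Split into bytes (most-significant first): 1B 04 4C.
Big-endian stores the most-significant byte at the lowest address.
So the memory order matches the most-significant-first order: 1B 04 4C.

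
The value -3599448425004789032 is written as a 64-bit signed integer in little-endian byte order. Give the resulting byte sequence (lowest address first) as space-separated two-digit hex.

Two's complement of -3599448425004789032 in 64 bits: 3599448425004789032 = 0x31F3CF4597BFED28; invert → 0xCE0C30BA684012D7; add 1 → 0xCE0C30BA684012D8.
Split into bytes (most-significant first): CE 0C 30 BA 68 40 12 D8.
Little-endian stores the least-significant byte at the lowest address.
So at ascending addresses the bytes are D8 12 40 68 BA 30 0C CE.

D8 12 40 68 BA 30 0C CE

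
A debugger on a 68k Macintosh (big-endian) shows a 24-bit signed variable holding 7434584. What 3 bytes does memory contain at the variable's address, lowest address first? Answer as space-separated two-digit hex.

71 71 58

7434584 in hexadecimal, padded to 24 bits, is 0x717158.
Split into bytes (most-significant first): 71 71 58.
Big-endian: lowest address holds the most-significant byte.
So the memory order matches the most-significant-first order: 71 71 58.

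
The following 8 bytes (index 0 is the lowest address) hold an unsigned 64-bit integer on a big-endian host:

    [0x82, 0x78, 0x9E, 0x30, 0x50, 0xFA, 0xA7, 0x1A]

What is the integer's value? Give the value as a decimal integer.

9401438152490133274

Big-endian: lowest address holds the most-significant byte.
The bytes are already most-significant first: 0x82789E3050FAA71A.
0x82789E3050FAA71A = 9401438152490133274.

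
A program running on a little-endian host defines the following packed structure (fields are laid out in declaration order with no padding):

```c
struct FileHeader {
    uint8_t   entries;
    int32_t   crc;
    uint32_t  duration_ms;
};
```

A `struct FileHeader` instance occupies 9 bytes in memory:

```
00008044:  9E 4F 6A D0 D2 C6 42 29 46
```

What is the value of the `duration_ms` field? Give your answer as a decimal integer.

1177109190

`duration_ms` follows `entries` (1 B), `crc` (4 B), so it starts at offset 1 + 4 = 5 and occupies 4 bytes.
Bytes at offsets 5..8: C6 42 29 46.
In little-endian order the low byte comes first in memory.
Reassemble most-significant byte first: 46 29 42 C6 → 0x462942C6.
0x462942C6 = 1177109190.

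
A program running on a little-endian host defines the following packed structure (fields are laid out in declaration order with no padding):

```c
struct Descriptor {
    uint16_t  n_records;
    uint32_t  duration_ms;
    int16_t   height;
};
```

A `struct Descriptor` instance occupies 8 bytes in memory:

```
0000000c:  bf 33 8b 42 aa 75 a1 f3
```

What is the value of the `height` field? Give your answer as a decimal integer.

`height` follows `n_records` (2 B), `duration_ms` (4 B), so it starts at offset 2 + 4 = 6 and occupies 2 bytes.
Bytes at offsets 6..7: A1 F3.
In little-endian order the low byte comes first in memory.
Reassemble most-significant byte first: F3 A1 → 0xF3A1.
Top bit is set, so as a signed 16-bit value this is 0xF3A1 − 2^16 = -3167.

-3167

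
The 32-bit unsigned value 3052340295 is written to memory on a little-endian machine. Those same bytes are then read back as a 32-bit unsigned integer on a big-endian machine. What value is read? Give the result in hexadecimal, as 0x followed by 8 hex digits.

0x4704EFB5

3052340295 in 32-bit hexadecimal is 0xB5EF0447.
Stored little-endian, the bytes at ascending addresses are 47 04 EF B5.
Read back as big-endian, the last byte is least significant, giving 0x4704EFB5.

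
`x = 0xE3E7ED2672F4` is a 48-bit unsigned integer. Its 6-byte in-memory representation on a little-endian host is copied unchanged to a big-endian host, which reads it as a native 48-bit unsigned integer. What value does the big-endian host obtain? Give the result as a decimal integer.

Stored little-endian, the bytes at ascending addresses are F4 72 26 ED E7 E3.
Read back as big-endian, the last byte is least significant, giving 0xF47226EDE7E3.
0xF47226EDE7E3 = 268771116574691.

268771116574691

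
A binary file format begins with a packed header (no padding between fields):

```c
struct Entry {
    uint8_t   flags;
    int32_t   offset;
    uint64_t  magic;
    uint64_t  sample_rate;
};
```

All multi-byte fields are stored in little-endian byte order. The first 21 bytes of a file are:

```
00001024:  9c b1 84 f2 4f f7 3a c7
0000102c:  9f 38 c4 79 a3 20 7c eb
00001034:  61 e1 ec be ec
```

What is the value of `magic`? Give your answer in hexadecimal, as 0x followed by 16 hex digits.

0xA379C4389FC73AF7

`magic` follows `flags` (1 B), `offset` (4 B), so it starts at offset 1 + 4 = 5 and occupies 8 bytes.
Bytes at offsets 5..12: F7 3A C7 9F 38 C4 79 A3.
Little-endian: lowest address holds the least-significant byte.
Reassemble most-significant byte first: A3 79 C4 38 9F C7 3A F7 → 0xA379C4389FC73AF7.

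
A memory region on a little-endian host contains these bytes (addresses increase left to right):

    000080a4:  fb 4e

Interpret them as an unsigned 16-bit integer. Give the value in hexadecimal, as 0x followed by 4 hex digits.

0x4EFB

In little-endian order the low byte comes first in memory.
Reassemble most-significant byte first: 4E FB → 0x4EFB.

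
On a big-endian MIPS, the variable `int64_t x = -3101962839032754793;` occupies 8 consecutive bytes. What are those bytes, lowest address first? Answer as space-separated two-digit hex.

D4 F3 9D 3B 98 FD 8D 97

Two's complement of -3101962839032754793 in 64 bits: 3101962839032754793 = 0x2B0C62C467027269; invert → 0xD4F39D3B98FD8D96; add 1 → 0xD4F39D3B98FD8D97.
Split into bytes (most-significant first): D4 F3 9D 3B 98 FD 8D 97.
Big-endian: lowest address holds the most-significant byte.
So the memory order matches the most-significant-first order: D4 F3 9D 3B 98 FD 8D 97.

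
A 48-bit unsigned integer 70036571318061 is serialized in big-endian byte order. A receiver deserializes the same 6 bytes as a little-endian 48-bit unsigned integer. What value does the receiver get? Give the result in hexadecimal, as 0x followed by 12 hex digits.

0x2D67F4A8B23F

70036571318061 in 48-bit hexadecimal is 0x3FB2A8F4672D.
Stored big-endian, the bytes at ascending addresses are 3F B2 A8 F4 67 2D.
Read back as little-endian, the first byte is least significant, giving 0x2D67F4A8B23F.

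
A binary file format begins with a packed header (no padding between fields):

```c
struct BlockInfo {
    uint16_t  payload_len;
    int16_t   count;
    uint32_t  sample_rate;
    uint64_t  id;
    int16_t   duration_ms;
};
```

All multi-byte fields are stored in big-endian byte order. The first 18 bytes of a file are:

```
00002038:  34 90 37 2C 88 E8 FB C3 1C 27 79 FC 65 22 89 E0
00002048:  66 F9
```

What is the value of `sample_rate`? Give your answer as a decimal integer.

`sample_rate` follows `payload_len` (2 B), `count` (2 B), so it starts at offset 2 + 2 = 4 and occupies 4 bytes.
Bytes at offsets 4..7: 88 E8 FB C3.
Big-endian stores the most-significant byte at the lowest address.
The bytes are already most-significant first: 0x88E8FBC3.
0x88E8FBC3 = 2296970179.

2296970179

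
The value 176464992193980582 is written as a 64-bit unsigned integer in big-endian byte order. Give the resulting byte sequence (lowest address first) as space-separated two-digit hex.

176464992193980582 in hexadecimal, padded to 64 bits, is 0x0272EDF9B703A8A6.
Split into bytes (most-significant first): 02 72 ED F9 B7 03 A8 A6.
Big-endian: lowest address holds the most-significant byte.
So the memory order matches the most-significant-first order: 02 72 ED F9 B7 03 A8 A6.

02 72 ED F9 B7 03 A8 A6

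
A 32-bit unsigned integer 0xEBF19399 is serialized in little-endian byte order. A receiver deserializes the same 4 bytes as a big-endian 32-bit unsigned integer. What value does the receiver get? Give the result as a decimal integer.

2576609771

Stored little-endian, the bytes at ascending addresses are 99 93 F1 EB.
Read back as big-endian, the last byte is least significant, giving 0x9993F1EB.
0x9993F1EB = 2576609771.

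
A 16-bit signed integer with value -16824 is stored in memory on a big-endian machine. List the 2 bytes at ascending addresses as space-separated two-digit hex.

Two's complement of -16824 in 16 bits: 16824 = 0x41B8; invert → 0xBE47; add 1 → 0xBE48.
Split into bytes (most-significant first): BE 48.
Big-endian: lowest address holds the most-significant byte.
So the memory order matches the most-significant-first order: BE 48.

BE 48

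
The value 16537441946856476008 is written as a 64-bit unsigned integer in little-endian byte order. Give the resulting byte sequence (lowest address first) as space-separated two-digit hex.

68 4D 06 E0 D4 CB 80 E5

16537441946856476008 in hexadecimal, padded to 64 bits, is 0xE580CBD4E0064D68.
Split into bytes (most-significant first): E5 80 CB D4 E0 06 4D 68.
In little-endian order the low byte comes first in memory.
So at ascending addresses the bytes are 68 4D 06 E0 D4 CB 80 E5.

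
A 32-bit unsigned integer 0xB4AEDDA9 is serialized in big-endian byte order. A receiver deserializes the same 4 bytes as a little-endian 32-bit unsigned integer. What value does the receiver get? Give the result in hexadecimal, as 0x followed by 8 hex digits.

0xA9DDAEB4

Stored big-endian, the bytes at ascending addresses are B4 AE DD A9.
Read back as little-endian, the first byte is least significant, giving 0xA9DDAEB4.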